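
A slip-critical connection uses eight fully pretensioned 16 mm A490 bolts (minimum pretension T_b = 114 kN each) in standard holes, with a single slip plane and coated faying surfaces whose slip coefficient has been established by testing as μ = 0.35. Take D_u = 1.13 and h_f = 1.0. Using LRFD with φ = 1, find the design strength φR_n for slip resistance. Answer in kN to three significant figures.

R_n = μ · D_u · h_f · T_b · n_s · n_b = 0.35 × 1.13 × 1.0 × 114 × 1 × 8 = 360.7 kN.
Design strength φR_n = 1 × 360.7 = 361 kN.

361 kN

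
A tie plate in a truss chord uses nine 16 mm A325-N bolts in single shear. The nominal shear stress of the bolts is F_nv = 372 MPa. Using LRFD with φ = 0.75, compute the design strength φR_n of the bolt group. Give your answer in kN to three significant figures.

A_b = π × 16² / 4 = 201.1 mm².
R_n = F_nv · A_b · n · n_s = 372 × 201.1 × 9 × 1 / 1000 = 673.2 kN.
Design strength φR_n = 0.75 × 673.2 = 505 kN.

505 kN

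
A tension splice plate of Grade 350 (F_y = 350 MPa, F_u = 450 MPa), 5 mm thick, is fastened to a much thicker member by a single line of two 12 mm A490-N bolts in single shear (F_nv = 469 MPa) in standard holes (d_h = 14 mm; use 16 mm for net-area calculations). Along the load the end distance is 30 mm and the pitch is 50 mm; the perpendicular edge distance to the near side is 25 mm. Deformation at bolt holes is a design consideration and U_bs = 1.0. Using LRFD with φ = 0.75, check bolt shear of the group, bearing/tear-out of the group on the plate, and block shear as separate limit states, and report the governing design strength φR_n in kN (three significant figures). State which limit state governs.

Bolt shear: A_b = π·12²/4 = 113.1 mm²; R_n = 469 × 113.1 × 2 × 1 / 1000 = 106.1 kN → 0.75 × 106.1 = 79.6 kN.
Bearing: edge l_c = 23, r_n = 62.1 kN; interior l_c = 36, r_n = 64.8 kN; R_n = 62.1 + 1·64.8 = 126.9 kN → 95.2 kN.
Block shear: A_gv = 400, A_nv = 280, A_nt = 85 mm²; R_n = min(0.6F_uA_nv, 0.6F_yA_gv) + U_bs·F_u·A_nt = 113.9 kN → 85.4 kN.
Bolt shear governs: 79.6 kN.

79.6 kN (bolt shear governs)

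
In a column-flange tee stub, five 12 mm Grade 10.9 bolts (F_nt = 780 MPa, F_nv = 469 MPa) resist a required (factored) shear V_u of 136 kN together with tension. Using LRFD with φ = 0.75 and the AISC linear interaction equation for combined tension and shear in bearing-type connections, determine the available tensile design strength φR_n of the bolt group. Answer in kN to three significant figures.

A_b = π·12²/4 = 113.1 mm²; f_rv = 136 × 1000 / (5 × 113.1) = 240.5 MPa.
F'_nt = 1.3 F_nt − (F_nt / φF_nv) f_rv = 1.3·780 − (780/(0.75·469))·240.5 = 480.7 MPa, capped at F_nt → F'_nt = 480.7 MPa.
R_n = F'_nt · A_b · n = 480.7 × 113.1 × 5 / 1000 = 271.8 kN.
Design strength φR_n = 0.75 × 271.8 = 204 kN.

204 kN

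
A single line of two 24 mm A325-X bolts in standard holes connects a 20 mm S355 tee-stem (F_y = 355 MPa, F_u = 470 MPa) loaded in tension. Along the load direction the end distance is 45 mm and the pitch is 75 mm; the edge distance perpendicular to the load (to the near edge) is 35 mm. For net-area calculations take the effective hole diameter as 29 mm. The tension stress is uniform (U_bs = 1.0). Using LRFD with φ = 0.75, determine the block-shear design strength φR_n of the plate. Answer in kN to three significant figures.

468 kN

Shear plane L_v = 45 + 1·75 = 120 mm; A_gv = 120 × 20 = 2400 mm².
A_nv = (120 − 1.5·29) × 20 = 1530 mm².
A_nt = (35 − 0.5·29) × 20 = 410 mm².
0.6 F_u A_nv = 431.5 kN; 0.6 F_y A_gv = 511.2 kN → shear rupture governs the shear term.
R_n = 431.5 + 1.0 × 470 × 410 / 1000 = 624.2 kN.
Design strength φR_n = 0.75 × 624.2 = 468 kN.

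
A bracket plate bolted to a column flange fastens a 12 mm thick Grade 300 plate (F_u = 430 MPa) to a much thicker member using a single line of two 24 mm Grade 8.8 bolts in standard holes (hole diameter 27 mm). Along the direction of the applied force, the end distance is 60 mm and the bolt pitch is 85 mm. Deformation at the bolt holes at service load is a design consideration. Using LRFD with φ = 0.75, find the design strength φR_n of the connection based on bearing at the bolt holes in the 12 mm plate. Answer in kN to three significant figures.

Per bolt r_n = 1.2 l_c t F_u ≤ 2.4 d t F_u; upper limit = 2.4 × 24 × 12 × 430 / 1000 = 297.2 kN.
Edge bolt: l_c = 60 − 27/2 = 46.5 mm → 1.2 × 46.5 × 12 × 430 / 1000 = 287.9 → r_n = 287.9 kN.
Interior bolts: l_c = 85 − 27 = 58 mm → 1.2 × 58 × 12 × 430 / 1000 = 359.1 → r_n = 297.2 kN.
R_n = 1 × 287.9 + 1 × 297.2 = 585.1 kN.
Design strength φR_n = 0.75 × 585.1 = 439 kN.

439 kN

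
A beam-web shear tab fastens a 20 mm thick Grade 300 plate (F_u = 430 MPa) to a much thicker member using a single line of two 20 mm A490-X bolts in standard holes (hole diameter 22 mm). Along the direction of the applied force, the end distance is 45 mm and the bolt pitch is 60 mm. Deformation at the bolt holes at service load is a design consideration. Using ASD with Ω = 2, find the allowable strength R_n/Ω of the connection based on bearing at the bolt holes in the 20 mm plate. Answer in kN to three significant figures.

372 kN

Per bolt r_n = 1.2 l_c t F_u ≤ 2.4 d t F_u; upper limit = 2.4 × 20 × 20 × 430 / 1000 = 412.8 kN.
Edge bolt: l_c = 45 − 22/2 = 34 mm → 1.2 × 34 × 20 × 430 / 1000 = 350.9 → r_n = 350.9 kN.
Interior bolts: l_c = 60 − 22 = 38 mm → 1.2 × 38 × 20 × 430 / 1000 = 392.2 → r_n = 392.2 kN.
R_n = 1 × 350.9 + 1 × 392.2 = 743 kN.
Allowable strength R_n/Ω = 743 / 2 = 372 kN.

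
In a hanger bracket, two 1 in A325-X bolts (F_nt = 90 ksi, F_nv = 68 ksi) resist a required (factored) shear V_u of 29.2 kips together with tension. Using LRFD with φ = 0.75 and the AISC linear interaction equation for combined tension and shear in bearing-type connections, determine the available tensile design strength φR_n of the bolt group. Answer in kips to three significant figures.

99.2 kips

A_b = π·1²/4 = 0.7854 in²; f_rv = 29.2 / (2 × 0.7854) = 18.59 ksi.
F'_nt = 1.3 F_nt − (F_nt / φF_nv) f_rv = 1.3·90 − (90/(0.75·68))·18.59 = 84.2 ksi, capped at F_nt → F'_nt = 84.2 ksi.
R_n = F'_nt · A_b · n = 84.2 × 0.7854 × 2 = 132.3 kips.
Design strength φR_n = 0.75 × 132.3 = 99.2 kips.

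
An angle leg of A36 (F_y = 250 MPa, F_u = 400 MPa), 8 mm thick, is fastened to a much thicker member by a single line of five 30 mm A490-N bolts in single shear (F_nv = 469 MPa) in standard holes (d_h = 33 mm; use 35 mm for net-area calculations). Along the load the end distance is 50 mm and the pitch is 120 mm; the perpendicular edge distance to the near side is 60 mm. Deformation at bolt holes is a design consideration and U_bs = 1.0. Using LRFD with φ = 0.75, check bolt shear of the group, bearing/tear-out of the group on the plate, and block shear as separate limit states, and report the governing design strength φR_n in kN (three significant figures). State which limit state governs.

579 kN (block shear governs)

Bolt shear: A_b = π·30²/4 = 706.9 mm²; R_n = 469 × 706.9 × 5 × 1 / 1000 = 1658 kN → 0.75 × 1658 = 1240 kN.
Bearing: edge l_c = 33.5, r_n = 128.6 kN; interior l_c = 87, r_n = 230.4 kN; R_n = 128.6 + 4·230.4 = 1050 kN → 788 kN.
Block shear: A_gv = 4240, A_nv = 2980, A_nt = 340 mm²; R_n = min(0.6F_uA_nv, 0.6F_yA_gv) + U_bs·F_u·A_nt = 772 kN → 579 kN.
Block shear governs: 579 kN.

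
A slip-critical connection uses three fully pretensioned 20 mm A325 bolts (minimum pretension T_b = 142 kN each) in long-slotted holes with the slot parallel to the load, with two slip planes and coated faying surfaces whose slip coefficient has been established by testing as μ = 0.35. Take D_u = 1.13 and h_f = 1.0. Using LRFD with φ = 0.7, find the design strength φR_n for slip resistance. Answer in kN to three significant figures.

R_n = μ · D_u · h_f · T_b · n_s · n_b = 0.35 × 1.13 × 1.0 × 142 × 2 × 3 = 337 kN.
Design strength φR_n = 0.7 × 337 = 236 kN.

236 kN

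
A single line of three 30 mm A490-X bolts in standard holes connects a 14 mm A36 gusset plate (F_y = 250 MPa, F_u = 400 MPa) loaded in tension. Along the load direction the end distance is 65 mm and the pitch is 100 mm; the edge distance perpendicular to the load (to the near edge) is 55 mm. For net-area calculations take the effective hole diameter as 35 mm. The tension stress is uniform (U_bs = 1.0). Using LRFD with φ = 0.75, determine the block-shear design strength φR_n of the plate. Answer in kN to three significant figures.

575 kN

Shear plane L_v = 65 + 2·100 = 265 mm; A_gv = 265 × 14 = 3710 mm².
A_nv = (265 − 2.5·35) × 14 = 2485 mm².
A_nt = (55 − 0.5·35) × 14 = 525 mm².
0.6 F_u A_nv = 596.4 kN; 0.6 F_y A_gv = 556.5 kN → shear yielding governs the shear term.
R_n = 556.5 + 1.0 × 400 × 525 / 1000 = 766.5 kN.
Design strength φR_n = 0.75 × 766.5 = 575 kN.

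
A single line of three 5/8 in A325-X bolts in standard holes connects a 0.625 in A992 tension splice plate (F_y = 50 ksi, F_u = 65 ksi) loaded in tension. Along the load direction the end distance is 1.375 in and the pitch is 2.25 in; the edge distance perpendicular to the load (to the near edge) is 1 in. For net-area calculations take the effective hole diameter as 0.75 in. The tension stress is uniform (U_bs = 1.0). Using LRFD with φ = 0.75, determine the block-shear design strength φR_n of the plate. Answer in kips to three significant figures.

Shear plane L_v = 1.375 + 2·2.25 = 5.875 in; A_gv = 5.875 × 0.625 = 3.672 in².
A_nv = (5.875 − 2.5·0.75) × 0.625 = 2.5 in².
A_nt = (1 − 0.5·0.75) × 0.625 = 0.3906 in².
0.6 F_u A_nv = 97.5 kips; 0.6 F_y A_gv = 110.2 kips → shear rupture governs the shear term.
R_n = 97.5 + 1.0 × 65 × 0.3906 = 122.9 kips.
Design strength φR_n = 0.75 × 122.9 = 92.2 kips.

92.2 kips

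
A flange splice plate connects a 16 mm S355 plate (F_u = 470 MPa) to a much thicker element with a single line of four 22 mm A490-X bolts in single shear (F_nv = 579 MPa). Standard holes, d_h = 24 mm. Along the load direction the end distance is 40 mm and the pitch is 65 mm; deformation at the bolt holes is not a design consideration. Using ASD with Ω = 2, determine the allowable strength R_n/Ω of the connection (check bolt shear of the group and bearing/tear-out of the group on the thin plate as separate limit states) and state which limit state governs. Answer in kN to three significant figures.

Bolt shear: A_b = π·22²/4 = 380.1 mm²; R_n = 579 × 380.1 × 4 × 1 / 1000 = 880.4 kN → 880.4 / 2 = 440 kN.
Bearing (1.5 l_c t F_u ≤ 3.0 d t F_u): upper limit = 3.0·22·16·470 / 1000 = 496.3 kN.
  Edge l_c = 40 − 24/2 = 28 → r_n = 315.8 kN; interior l_c = 65 − 24 = 41 → r_n = 462.5 kN.
  R_n,bearing = 1·315.8 + 3·462.5 = 1703 kN → 1703 / 2 = 852 kN.
Bolt shear governs: 440 kN.

440 kN (bolt shear governs)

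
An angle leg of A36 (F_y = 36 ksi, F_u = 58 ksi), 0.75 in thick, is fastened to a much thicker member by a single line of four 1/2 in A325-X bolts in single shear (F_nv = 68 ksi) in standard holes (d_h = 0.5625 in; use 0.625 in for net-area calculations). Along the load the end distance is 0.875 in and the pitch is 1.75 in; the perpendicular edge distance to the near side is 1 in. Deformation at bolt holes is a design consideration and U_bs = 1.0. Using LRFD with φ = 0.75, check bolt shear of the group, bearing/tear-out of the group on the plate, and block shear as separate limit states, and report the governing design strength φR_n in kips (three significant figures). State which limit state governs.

Bolt shear: A_b = π·0.5²/4 = 0.1963 in²; R_n = 68 × 0.1963 × 4 × 1 = 53.41 kips → 0.75 × 53.41 = 40.1 kips.
Bearing: edge l_c = 0.5938, r_n = 30.99 kips; interior l_c = 1.188, r_n = 52.2 kips; R_n = 30.99 + 3·52.2 = 187.6 kips → 141 kips.
Block shear: A_gv = 4.594, A_nv = 2.953, A_nt = 0.5156 in²; R_n = min(0.6F_uA_nv, 0.6F_yA_gv) + U_bs·F_u·A_nt = 129.1 kips → 96.8 kips.
Bolt shear governs: 40.1 kips.

40.1 kips (bolt shear governs)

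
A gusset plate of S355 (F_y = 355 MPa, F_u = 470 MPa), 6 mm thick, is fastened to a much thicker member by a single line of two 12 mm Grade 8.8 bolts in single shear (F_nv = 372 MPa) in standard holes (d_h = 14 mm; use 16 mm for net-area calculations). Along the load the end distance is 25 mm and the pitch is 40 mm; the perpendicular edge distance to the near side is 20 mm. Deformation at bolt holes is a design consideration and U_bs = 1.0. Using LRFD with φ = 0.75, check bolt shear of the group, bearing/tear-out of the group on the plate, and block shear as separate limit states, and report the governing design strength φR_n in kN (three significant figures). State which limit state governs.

Bolt shear: A_b = π·12²/4 = 113.1 mm²; R_n = 372 × 113.1 × 2 × 1 / 1000 = 84.14 kN → 0.75 × 84.14 = 63.1 kN.
Bearing: edge l_c = 18, r_n = 60.91 kN; interior l_c = 26, r_n = 81.22 kN; R_n = 60.91 + 1·81.22 = 142.1 kN → 107 kN.
Block shear: A_gv = 390, A_nv = 246, A_nt = 72 mm²; R_n = min(0.6F_uA_nv, 0.6F_yA_gv) + U_bs·F_u·A_nt = 103.2 kN → 77.4 kN.
Bolt shear governs: 63.1 kN.

63.1 kN (bolt shear governs)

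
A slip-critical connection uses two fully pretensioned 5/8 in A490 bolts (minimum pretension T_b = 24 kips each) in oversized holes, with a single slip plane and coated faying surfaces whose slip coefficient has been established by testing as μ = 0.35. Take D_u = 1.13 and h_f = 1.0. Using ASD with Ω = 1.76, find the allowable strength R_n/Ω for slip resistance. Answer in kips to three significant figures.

10.8 kips

R_n = μ · D_u · h_f · T_b · n_s · n_b = 0.35 × 1.13 × 1.0 × 24 × 1 × 2 = 18.98 kips.
Allowable strength R_n/Ω = 18.98 / 1.76 = 10.8 kips.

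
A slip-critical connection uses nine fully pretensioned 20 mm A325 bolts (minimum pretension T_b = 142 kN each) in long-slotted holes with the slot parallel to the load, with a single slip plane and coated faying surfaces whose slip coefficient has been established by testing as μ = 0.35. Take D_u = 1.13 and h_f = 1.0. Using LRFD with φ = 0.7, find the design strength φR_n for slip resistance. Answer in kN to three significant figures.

R_n = μ · D_u · h_f · T_b · n_s · n_b = 0.35 × 1.13 × 1.0 × 142 × 1 × 9 = 505.4 kN.
Design strength φR_n = 0.7 × 505.4 = 354 kN.

354 kN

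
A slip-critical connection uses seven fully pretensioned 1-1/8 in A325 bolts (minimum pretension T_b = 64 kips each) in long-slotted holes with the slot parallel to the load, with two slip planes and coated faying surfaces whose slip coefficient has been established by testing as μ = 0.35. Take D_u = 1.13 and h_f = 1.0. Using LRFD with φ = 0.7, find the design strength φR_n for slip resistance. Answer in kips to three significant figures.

R_n = μ · D_u · h_f · T_b · n_s · n_b = 0.35 × 1.13 × 1.0 × 64 × 2 × 7 = 354.4 kips.
Design strength φR_n = 0.7 × 354.4 = 248 kips.

248 kips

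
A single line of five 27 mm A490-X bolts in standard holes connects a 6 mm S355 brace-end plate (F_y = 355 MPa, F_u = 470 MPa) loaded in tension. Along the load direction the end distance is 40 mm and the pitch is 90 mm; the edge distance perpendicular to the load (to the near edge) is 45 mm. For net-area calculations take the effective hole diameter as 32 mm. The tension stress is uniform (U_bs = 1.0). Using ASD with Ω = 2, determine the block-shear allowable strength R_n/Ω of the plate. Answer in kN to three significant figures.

Shear plane L_v = 40 + 4·90 = 400 mm; A_gv = 400 × 6 = 2400 mm².
A_nv = (400 − 4.5·32) × 6 = 1536 mm².
A_nt = (45 − 0.5·32) × 6 = 174 mm².
0.6 F_u A_nv = 433.2 kN; 0.6 F_y A_gv = 511.2 kN → shear rupture governs the shear term.
R_n = 433.2 + 1.0 × 470 × 174 / 1000 = 514.9 kN.
Allowable strength R_n/Ω = 514.9 / 2 = 257 kN.

257 kN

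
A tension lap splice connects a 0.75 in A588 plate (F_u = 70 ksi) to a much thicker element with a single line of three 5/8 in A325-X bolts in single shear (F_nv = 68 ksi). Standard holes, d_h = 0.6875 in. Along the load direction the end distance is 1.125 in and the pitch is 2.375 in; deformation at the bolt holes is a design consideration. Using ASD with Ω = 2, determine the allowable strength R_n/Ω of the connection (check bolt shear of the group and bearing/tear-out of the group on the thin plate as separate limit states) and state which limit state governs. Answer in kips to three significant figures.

31.3 kips (bolt shear governs)

Bolt shear: A_b = π·0.625²/4 = 0.3068 in²; R_n = 68 × 0.3068 × 3 × 1 = 62.59 kips → 62.59 / 2 = 31.3 kips.
Bearing (1.2 l_c t F_u ≤ 2.4 d t F_u): upper limit = 2.4·0.625·0.75·70 = 78.75 kips.
  Edge l_c = 1.125 − 0.6875/2 = 0.7812 → r_n = 49.22 kips; interior l_c = 2.375 − 0.6875 = 1.688 → r_n = 78.75 kips.
  R_n,bearing = 1·49.22 + 2·78.75 = 206.7 kips → 206.7 / 2 = 103 kips.
Bolt shear governs: 31.3 kips.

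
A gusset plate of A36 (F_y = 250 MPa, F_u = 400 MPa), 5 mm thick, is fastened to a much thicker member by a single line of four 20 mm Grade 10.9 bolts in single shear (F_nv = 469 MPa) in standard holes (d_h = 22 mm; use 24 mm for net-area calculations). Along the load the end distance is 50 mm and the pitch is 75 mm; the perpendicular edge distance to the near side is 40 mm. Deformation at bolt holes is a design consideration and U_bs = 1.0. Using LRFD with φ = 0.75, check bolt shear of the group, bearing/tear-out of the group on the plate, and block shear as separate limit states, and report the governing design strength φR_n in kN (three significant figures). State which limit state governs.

Bolt shear: A_b = π·20²/4 = 314.2 mm²; R_n = 469 × 314.2 × 4 × 1 / 1000 = 589.4 kN → 0.75 × 589.4 = 442 kN.
Bearing: edge l_c = 39, r_n = 93.6 kN; interior l_c = 53, r_n = 96 kN; R_n = 93.6 + 3·96 = 381.6 kN → 286 kN.
Block shear: A_gv = 1375, A_nv = 955, A_nt = 140 mm²; R_n = min(0.6F_uA_nv, 0.6F_yA_gv) + U_bs·F_u·A_nt = 262.2 kN → 197 kN.
Block shear governs: 197 kN.

197 kN (block shear governs)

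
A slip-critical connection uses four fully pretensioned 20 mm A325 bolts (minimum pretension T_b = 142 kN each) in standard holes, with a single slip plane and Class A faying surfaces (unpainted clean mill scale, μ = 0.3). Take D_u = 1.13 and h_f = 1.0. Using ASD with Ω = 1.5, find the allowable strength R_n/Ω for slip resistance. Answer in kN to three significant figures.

128 kN

R_n = μ · D_u · h_f · T_b · n_s · n_b = 0.3 × 1.13 × 1.0 × 142 × 1 × 4 = 192.6 kN.
Allowable strength R_n/Ω = 192.6 / 1.5 = 128 kN.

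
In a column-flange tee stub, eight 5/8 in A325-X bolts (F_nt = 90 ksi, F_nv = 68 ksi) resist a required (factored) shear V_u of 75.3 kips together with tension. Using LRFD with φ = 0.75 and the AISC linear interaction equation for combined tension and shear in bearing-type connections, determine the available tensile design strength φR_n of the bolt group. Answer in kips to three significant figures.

A_b = π·0.625²/4 = 0.3068 in²; f_rv = 75.3 / (8 × 0.3068) = 30.68 ksi.
F'_nt = 1.3 F_nt − (F_nt / φF_nv) f_rv = 1.3·90 − (90/(0.75·68))·30.68 = 62.86 ksi, capped at F_nt → F'_nt = 62.86 ksi.
R_n = F'_nt · A_b · n = 62.86 × 0.3068 × 8 = 154.3 kips.
Design strength φR_n = 0.75 × 154.3 = 116 kips.

116 kips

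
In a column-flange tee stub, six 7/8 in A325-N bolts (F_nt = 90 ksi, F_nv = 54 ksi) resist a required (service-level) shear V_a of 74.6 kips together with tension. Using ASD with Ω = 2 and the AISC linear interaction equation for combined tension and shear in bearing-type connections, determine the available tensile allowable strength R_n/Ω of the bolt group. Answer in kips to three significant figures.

86.7 kips

A_b = π·0.875²/4 = 0.6013 in²; f_rv = 74.6 / (6 × 0.6013) = 20.68 ksi.
F'_nt = 1.3 F_nt − (Ω F_nt / F_nv) f_rv = 1.3·90 − (2·90/54)·20.68 = 48.08 ksi, capped at F_nt → F'_nt = 48.08 ksi.
R_n = F'_nt · A_b · n = 48.08 × 0.6013 × 6 = 173.5 kips.
Allowable strength R_n/Ω = 173.5 / 2 = 86.7 kips.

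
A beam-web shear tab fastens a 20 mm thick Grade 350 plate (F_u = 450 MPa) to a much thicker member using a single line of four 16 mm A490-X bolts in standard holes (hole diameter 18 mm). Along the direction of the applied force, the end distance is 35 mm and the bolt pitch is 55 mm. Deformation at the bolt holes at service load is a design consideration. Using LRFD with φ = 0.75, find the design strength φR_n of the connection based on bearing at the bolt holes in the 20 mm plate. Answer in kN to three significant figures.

Per bolt r_n = 1.2 l_c t F_u ≤ 2.4 d t F_u; upper limit = 2.4 × 16 × 20 × 450 / 1000 = 345.6 kN.
Edge bolt: l_c = 35 − 18/2 = 26 mm → 1.2 × 26 × 20 × 450 / 1000 = 280.8 → r_n = 280.8 kN.
Interior bolts: l_c = 55 − 18 = 37 mm → 1.2 × 37 × 20 × 450 / 1000 = 399.6 → r_n = 345.6 kN.
R_n = 1 × 280.8 + 3 × 345.6 = 1318 kN.
Design strength φR_n = 0.75 × 1318 = 988 kN.

988 kN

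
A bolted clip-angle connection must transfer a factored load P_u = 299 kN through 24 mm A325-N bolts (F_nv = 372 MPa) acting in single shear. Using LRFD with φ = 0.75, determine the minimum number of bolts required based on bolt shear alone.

A_b = π·24²/4 = 452.4 mm².
Per-bolt design strength φR_n = 0.75 × 372 × 452.4 × 1 / 1000 = 126.2 kN.
n ≥ 299 / 126.2 = 2.369 → use 3 bolts.

3 bolts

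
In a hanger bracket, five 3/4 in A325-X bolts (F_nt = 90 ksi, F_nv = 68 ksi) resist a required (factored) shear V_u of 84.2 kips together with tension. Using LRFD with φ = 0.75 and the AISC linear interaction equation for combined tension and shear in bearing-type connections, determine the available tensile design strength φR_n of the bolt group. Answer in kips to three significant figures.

82.4 kips

A_b = π·0.75²/4 = 0.4418 in²; f_rv = 84.2 / (5 × 0.4418) = 38.12 ksi.
F'_nt = 1.3 F_nt − (F_nt / φF_nv) f_rv = 1.3·90 − (90/(0.75·68))·38.12 = 49.73 ksi, capped at F_nt → F'_nt = 49.73 ksi.
R_n = F'_nt · A_b · n = 49.73 × 0.4418 × 5 = 109.9 kips.
Design strength φR_n = 0.75 × 109.9 = 82.4 kips.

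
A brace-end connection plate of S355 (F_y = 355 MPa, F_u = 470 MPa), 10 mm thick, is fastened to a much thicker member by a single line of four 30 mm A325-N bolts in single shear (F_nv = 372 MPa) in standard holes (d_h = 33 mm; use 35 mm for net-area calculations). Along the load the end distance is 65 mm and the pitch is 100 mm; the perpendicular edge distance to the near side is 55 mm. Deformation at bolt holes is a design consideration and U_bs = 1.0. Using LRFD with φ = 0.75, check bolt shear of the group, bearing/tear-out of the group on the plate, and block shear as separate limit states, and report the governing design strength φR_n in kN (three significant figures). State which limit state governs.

645 kN (block shear governs)

Bolt shear: A_b = π·30²/4 = 706.9 mm²; R_n = 372 × 706.9 × 4 × 1 / 1000 = 1052 kN → 0.75 × 1052 = 789 kN.
Bearing: edge l_c = 48.5, r_n = 273.5 kN; interior l_c = 67, r_n = 338.4 kN; R_n = 273.5 + 3·338.4 = 1289 kN → 967 kN.
Block shear: A_gv = 3650, A_nv = 2425, A_nt = 375 mm²; R_n = min(0.6F_uA_nv, 0.6F_yA_gv) + U_bs·F_u·A_nt = 860.1 kN → 645 kN.
Block shear governs: 645 kN.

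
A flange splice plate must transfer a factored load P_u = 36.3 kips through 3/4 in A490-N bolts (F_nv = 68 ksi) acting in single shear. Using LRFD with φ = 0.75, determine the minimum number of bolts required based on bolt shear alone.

A_b = π·0.75²/4 = 0.4418 in².
Per-bolt design strength φR_n = 0.75 × 68 × 0.4418 × 1 = 22.53 kips.
n ≥ 36.3 / 22.53 = 1.611 → use 2 bolts.

2 bolts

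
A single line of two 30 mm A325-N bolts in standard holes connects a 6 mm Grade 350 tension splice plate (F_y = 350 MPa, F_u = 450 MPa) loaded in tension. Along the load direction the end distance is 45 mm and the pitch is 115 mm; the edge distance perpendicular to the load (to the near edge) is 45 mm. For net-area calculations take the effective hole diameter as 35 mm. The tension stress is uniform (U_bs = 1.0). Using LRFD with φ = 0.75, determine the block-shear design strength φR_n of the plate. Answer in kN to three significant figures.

186 kN

Shear plane L_v = 45 + 1·115 = 160 mm; A_gv = 160 × 6 = 960 mm².
A_nv = (160 − 1.5·35) × 6 = 645 mm².
A_nt = (45 − 0.5·35) × 6 = 165 mm².
0.6 F_u A_nv = 174.2 kN; 0.6 F_y A_gv = 201.6 kN → shear rupture governs the shear term.
R_n = 174.2 + 1.0 × 450 × 165 / 1000 = 248.4 kN.
Design strength φR_n = 0.75 × 248.4 = 186 kN.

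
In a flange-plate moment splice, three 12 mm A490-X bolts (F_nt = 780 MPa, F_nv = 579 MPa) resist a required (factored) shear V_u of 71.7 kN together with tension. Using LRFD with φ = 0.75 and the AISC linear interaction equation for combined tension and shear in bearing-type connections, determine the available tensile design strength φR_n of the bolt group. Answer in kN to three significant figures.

161 kN

A_b = π·12²/4 = 113.1 mm²; f_rv = 71.7 × 1000 / (3 × 113.1) = 211.3 MPa.
F'_nt = 1.3 F_nt − (F_nt / φF_nv) f_rv = 1.3·780 − (780/(0.75·579))·211.3 = 634.4 MPa, capped at F_nt → F'_nt = 634.4 MPa.
R_n = F'_nt · A_b · n = 634.4 × 113.1 × 3 / 1000 = 215.3 kN.
Design strength φR_n = 0.75 × 215.3 = 161 kN.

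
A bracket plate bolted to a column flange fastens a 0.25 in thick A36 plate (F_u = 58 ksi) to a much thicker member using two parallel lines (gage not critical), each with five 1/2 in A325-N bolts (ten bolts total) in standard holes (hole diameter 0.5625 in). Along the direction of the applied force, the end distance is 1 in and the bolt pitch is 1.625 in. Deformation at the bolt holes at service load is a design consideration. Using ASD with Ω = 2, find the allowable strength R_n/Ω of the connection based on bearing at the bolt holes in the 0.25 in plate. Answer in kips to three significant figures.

Per bolt r_n = 1.2 l_c t F_u ≤ 2.4 d t F_u; upper limit = 2.4 × 0.5 × 0.25 × 58 = 17.4 kips.
Edge bolt: l_c = 1 − 0.5625/2 = 0.7188 in → 1.2 × 0.7188 × 0.25 × 58 = 12.51 → r_n = 12.51 kips.
Interior bolts: l_c = 1.625 − 0.5625 = 1.062 in → 1.2 × 1.062 × 0.25 × 58 = 18.49 → r_n = 17.4 kips.
R_n = 2 × 12.51 + 8 × 17.4 = 164.2 kips.
Allowable strength R_n/Ω = 164.2 / 2 = 82.1 kips.

82.1 kips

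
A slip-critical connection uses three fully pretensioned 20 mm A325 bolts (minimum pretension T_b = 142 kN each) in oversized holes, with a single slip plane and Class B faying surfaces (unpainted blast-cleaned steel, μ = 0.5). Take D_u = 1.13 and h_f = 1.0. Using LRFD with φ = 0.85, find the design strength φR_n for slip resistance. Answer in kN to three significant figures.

R_n = μ · D_u · h_f · T_b · n_s · n_b = 0.5 × 1.13 × 1.0 × 142 × 1 × 3 = 240.7 kN.
Design strength φR_n = 0.85 × 240.7 = 205 kN.

205 kN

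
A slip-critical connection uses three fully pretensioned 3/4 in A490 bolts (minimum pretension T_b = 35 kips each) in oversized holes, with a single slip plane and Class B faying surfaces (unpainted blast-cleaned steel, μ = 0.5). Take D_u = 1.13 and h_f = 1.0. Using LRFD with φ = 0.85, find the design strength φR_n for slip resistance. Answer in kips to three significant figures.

50.4 kips

R_n = μ · D_u · h_f · T_b · n_s · n_b = 0.5 × 1.13 × 1.0 × 35 × 1 × 3 = 59.32 kips.
Design strength φR_n = 0.85 × 59.32 = 50.4 kips.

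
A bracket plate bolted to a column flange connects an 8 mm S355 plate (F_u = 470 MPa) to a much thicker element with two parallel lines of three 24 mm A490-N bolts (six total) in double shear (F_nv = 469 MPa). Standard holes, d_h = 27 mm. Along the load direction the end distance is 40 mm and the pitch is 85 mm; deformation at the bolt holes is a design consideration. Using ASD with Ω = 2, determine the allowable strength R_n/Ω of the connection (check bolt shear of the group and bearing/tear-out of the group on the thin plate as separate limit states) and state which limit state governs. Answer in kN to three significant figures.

553 kN (bearing governs)

Bolt shear: A_b = π·24²/4 = 452.4 mm²; R_n = 469 × 452.4 × 6 × 2 / 1000 = 2546 kN → 2546 / 2 = 1270 kN.
Bearing (1.2 l_c t F_u ≤ 2.4 d t F_u): upper limit = 2.4·24·8·470 / 1000 = 216.6 kN.
  Edge l_c = 40 − 27/2 = 26.5 → r_n = 119.6 kN; interior l_c = 85 − 27 = 58 → r_n = 216.6 kN.
  R_n,bearing = 2·119.6 + 4·216.6 = 1105 kN → 1105 / 2 = 553 kN.
Bearing governs: 553 kN.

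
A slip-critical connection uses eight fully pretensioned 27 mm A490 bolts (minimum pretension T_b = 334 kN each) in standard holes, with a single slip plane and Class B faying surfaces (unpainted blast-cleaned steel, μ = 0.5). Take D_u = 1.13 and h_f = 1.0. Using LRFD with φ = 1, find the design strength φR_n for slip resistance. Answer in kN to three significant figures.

R_n = μ · D_u · h_f · T_b · n_s · n_b = 0.5 × 1.13 × 1.0 × 334 × 1 × 8 = 1510 kN.
Design strength φR_n = 1 × 1510 = 1510 kN.

1510 kN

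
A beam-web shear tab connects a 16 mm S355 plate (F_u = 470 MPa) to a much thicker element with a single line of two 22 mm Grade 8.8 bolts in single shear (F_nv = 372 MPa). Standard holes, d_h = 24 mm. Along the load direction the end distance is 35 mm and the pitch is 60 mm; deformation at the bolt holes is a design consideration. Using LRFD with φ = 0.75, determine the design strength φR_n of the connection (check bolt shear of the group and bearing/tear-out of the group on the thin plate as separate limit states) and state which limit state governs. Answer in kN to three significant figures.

212 kN (bolt shear governs)

Bolt shear: A_b = π·22²/4 = 380.1 mm²; R_n = 372 × 380.1 × 2 × 1 / 1000 = 282.8 kN → 0.75 × 282.8 = 212 kN.
Bearing (1.2 l_c t F_u ≤ 2.4 d t F_u): upper limit = 2.4·22·16·470 / 1000 = 397.1 kN.
  Edge l_c = 35 − 24/2 = 23 → r_n = 207.6 kN; interior l_c = 60 − 24 = 36 → r_n = 324.9 kN.
  R_n,bearing = 1·207.6 + 1·324.9 = 532.4 kN → 0.75 × 532.4 = 399 kN.
Bolt shear governs: 212 kN.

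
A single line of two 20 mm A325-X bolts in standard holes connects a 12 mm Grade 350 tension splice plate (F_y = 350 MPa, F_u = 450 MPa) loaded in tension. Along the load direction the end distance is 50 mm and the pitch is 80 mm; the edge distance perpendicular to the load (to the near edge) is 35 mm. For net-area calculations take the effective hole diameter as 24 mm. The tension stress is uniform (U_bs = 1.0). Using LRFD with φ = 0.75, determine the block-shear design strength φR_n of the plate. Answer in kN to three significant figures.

Shear plane L_v = 50 + 1·80 = 130 mm; A_gv = 130 × 12 = 1560 mm².
A_nv = (130 − 1.5·24) × 12 = 1128 mm².
A_nt = (35 − 0.5·24) × 12 = 276 mm².
0.6 F_u A_nv = 304.6 kN; 0.6 F_y A_gv = 327.6 kN → shear rupture governs the shear term.
R_n = 304.6 + 1.0 × 450 × 276 / 1000 = 428.8 kN.
Design strength φR_n = 0.75 × 428.8 = 322 kN.

322 kN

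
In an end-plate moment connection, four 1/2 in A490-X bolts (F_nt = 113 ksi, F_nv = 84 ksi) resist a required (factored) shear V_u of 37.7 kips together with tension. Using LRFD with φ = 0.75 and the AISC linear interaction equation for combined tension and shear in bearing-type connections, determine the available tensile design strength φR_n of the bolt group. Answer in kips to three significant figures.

A_b = π·0.5²/4 = 0.1963 in²; f_rv = 37.7 / (4 × 0.1963) = 48 ksi.
F'_nt = 1.3 F_nt − (F_nt / φF_nv) f_rv = 1.3·113 − (113/(0.75·84))·48 = 60.8 ksi, capped at F_nt → F'_nt = 60.8 ksi.
R_n = F'_nt · A_b · n = 60.8 × 0.1963 × 4 = 47.75 kips.
Design strength φR_n = 0.75 × 47.75 = 35.8 kips.

35.8 kips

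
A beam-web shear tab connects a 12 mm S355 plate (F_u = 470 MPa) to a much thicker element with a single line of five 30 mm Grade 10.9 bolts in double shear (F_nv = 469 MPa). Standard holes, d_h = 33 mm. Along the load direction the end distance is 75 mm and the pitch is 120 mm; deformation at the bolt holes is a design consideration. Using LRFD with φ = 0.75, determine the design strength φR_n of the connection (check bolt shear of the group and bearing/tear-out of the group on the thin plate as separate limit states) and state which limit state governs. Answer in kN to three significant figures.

Bolt shear: A_b = π·30²/4 = 706.9 mm²; R_n = 469 × 706.9 × 5 × 2 / 1000 = 3315 kN → 0.75 × 3315 = 2490 kN.
Bearing (1.2 l_c t F_u ≤ 2.4 d t F_u): upper limit = 2.4·30·12·470 / 1000 = 406.1 kN.
  Edge l_c = 75 − 33/2 = 58.5 → r_n = 395.9 kN; interior l_c = 120 − 33 = 87 → r_n = 406.1 kN.
  R_n,bearing = 1·395.9 + 4·406.1 = 2020 kN → 0.75 × 2020 = 1520 kN.
Bearing governs: 1520 kN.

1520 kN (bearing governs)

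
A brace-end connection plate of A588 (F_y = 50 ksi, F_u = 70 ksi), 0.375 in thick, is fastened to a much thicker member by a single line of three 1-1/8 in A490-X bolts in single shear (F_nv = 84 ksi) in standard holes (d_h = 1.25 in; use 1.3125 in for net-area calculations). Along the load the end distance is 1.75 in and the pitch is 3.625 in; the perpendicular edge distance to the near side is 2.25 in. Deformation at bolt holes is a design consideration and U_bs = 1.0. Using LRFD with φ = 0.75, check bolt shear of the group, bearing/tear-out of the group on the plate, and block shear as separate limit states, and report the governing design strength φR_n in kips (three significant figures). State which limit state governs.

Bolt shear: A_b = π·1.125²/4 = 0.994 in²; R_n = 84 × 0.994 × 3 × 1 = 250.5 kips → 0.75 × 250.5 = 188 kips.
Bearing: edge l_c = 1.125, r_n = 35.44 kips; interior l_c = 2.375, r_n = 70.88 kips; R_n = 35.44 + 2·70.88 = 177.2 kips → 133 kips.
Block shear: A_gv = 3.375, A_nv = 2.145, A_nt = 0.5977 in²; R_n = min(0.6F_uA_nv, 0.6F_yA_gv) + U_bs·F_u·A_nt = 131.9 kips → 98.9 kips.
Block shear governs: 98.9 kips.

98.9 kips (block shear governs)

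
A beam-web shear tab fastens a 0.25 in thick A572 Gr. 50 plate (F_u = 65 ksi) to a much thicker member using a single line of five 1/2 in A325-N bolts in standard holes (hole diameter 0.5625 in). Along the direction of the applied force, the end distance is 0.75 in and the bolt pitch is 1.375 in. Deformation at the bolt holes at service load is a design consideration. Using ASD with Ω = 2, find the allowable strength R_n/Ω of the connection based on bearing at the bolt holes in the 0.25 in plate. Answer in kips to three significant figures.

36.3 kips

Per bolt r_n = 1.2 l_c t F_u ≤ 2.4 d t F_u; upper limit = 2.4 × 0.5 × 0.25 × 65 = 19.5 kips.
Edge bolt: l_c = 0.75 − 0.5625/2 = 0.4688 in → 1.2 × 0.4688 × 0.25 × 65 = 9.141 → r_n = 9.141 kips.
Interior bolts: l_c = 1.375 − 0.5625 = 0.8125 in → 1.2 × 0.8125 × 0.25 × 65 = 15.84 → r_n = 15.84 kips.
R_n = 1 × 9.141 + 4 × 15.84 = 72.52 kips.
Allowable strength R_n/Ω = 72.52 / 2 = 36.3 kips.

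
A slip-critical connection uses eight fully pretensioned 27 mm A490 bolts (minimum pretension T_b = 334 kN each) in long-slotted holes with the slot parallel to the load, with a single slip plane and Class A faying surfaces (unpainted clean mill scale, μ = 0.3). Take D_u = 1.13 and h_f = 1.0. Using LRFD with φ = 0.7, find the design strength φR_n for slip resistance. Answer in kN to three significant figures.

R_n = μ · D_u · h_f · T_b · n_s · n_b = 0.3 × 1.13 × 1.0 × 334 × 1 × 8 = 905.8 kN.
Design strength φR_n = 0.7 × 905.8 = 634 kN.

634 kN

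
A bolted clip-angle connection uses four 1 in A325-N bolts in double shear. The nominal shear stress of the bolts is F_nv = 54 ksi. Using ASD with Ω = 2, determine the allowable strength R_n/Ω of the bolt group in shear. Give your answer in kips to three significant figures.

170 kips

A_b = π × 1² / 4 = 0.7854 in².
R_n = F_nv · A_b · n · n_s = 54 × 0.7854 × 4 × 2 = 339.3 kips.
Allowable strength R_n/Ω = 339.3 / 2 = 170 kips.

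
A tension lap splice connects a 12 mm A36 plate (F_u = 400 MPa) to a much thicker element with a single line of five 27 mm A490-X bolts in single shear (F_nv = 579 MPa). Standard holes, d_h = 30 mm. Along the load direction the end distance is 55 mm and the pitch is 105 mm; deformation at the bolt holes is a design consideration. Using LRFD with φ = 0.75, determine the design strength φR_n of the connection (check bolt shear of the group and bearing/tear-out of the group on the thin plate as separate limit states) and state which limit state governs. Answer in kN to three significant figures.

Bolt shear: A_b = π·27²/4 = 572.6 mm²; R_n = 579 × 572.6 × 5 × 1 / 1000 = 1658 kN → 0.75 × 1658 = 1240 kN.
Bearing (1.2 l_c t F_u ≤ 2.4 d t F_u): upper limit = 2.4·27·12·400 / 1000 = 311 kN.
  Edge l_c = 55 − 30/2 = 40 → r_n = 230.4 kN; interior l_c = 105 − 30 = 75 → r_n = 311 kN.
  R_n,bearing = 1·230.4 + 4·311 = 1475 kN → 0.75 × 1475 = 1110 kN.
Bearing governs: 1110 kN.

1110 kN (bearing governs)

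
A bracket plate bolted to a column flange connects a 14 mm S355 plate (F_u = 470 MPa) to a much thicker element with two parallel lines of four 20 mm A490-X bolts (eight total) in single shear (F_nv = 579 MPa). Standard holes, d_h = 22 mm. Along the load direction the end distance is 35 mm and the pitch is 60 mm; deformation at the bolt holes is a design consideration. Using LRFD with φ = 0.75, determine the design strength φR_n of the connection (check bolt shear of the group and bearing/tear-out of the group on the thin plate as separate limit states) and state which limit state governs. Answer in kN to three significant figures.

1090 kN (bolt shear governs)

Bolt shear: A_b = π·20²/4 = 314.2 mm²; R_n = 579 × 314.2 × 8 × 1 / 1000 = 1455 kN → 0.75 × 1455 = 1090 kN.
Bearing (1.2 l_c t F_u ≤ 2.4 d t F_u): upper limit = 2.4·20·14·470 / 1000 = 315.8 kN.
  Edge l_c = 35 − 22/2 = 24 → r_n = 189.5 kN; interior l_c = 60 − 22 = 38 → r_n = 300 kN.
  R_n,bearing = 2·189.5 + 6·300 = 2179 kN → 0.75 × 2179 = 1630 kN.
Bolt shear governs: 1090 kN.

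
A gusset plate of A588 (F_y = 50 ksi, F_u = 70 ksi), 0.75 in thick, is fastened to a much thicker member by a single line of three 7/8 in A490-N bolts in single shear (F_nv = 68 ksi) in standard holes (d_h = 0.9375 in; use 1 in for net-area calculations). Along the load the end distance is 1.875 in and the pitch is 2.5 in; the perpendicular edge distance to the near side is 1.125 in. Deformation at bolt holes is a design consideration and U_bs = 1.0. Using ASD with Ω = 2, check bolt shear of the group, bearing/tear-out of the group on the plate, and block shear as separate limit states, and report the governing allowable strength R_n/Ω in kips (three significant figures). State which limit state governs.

Bolt shear: A_b = π·0.875²/4 = 0.6013 in²; R_n = 68 × 0.6013 × 3 × 1 = 122.7 kips → 122.7 / 2 = 61.3 kips.
Bearing: edge l_c = 1.406, r_n = 88.59 kips; interior l_c = 1.562, r_n = 98.44 kips; R_n = 88.59 + 2·98.44 = 285.5 kips → 143 kips.
Block shear: A_gv = 5.156, A_nv = 3.281, A_nt = 0.4688 in²; R_n = min(0.6F_uA_nv, 0.6F_yA_gv) + U_bs·F_u·A_nt = 170.6 kips → 85.3 kips.
Bolt shear governs: 61.3 kips.

61.3 kips (bolt shear governs)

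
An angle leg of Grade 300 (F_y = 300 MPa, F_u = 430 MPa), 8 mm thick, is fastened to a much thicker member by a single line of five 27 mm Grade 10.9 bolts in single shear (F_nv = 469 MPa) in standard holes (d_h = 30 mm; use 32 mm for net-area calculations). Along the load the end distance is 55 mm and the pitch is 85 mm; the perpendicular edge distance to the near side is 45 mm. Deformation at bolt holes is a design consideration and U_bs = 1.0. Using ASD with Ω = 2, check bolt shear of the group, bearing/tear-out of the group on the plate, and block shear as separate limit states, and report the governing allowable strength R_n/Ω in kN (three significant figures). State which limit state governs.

Bolt shear: A_b = π·27²/4 = 572.6 mm²; R_n = 469 × 572.6 × 5 × 1 / 1000 = 1343 kN → 1343 / 2 = 671 kN.
Bearing: edge l_c = 40, r_n = 165.1 kN; interior l_c = 55, r_n = 222.9 kN; R_n = 165.1 + 4·222.9 = 1057 kN → 528 kN.
Block shear: A_gv = 3160, A_nv = 2008, A_nt = 232 mm²; R_n = min(0.6F_uA_nv, 0.6F_yA_gv) + U_bs·F_u·A_nt = 617.8 kN → 309 kN.
Block shear governs: 309 kN.

309 kN (block shear governs)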